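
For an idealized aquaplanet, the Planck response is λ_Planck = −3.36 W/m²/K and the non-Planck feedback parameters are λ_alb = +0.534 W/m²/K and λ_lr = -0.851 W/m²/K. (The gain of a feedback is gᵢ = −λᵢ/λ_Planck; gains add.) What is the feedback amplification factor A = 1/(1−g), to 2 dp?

0.91

Convert to gains: g_alb = 0.534/3.36 = 0.1589; g_lr = -0.851/3.36 = -0.2533.
Total gain g = -0.0944.
A = 1/(1 + 0.0944) = 0.91.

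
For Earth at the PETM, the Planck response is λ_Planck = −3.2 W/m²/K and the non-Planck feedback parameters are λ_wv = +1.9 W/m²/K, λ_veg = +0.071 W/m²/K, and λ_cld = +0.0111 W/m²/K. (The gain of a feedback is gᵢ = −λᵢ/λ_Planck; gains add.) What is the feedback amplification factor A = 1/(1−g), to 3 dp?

Convert to gains: g_wv = 1.9/3.2 = 0.5937; g_veg = 0.071/3.2 = 0.02219; g_cld = 0.0111/3.2 = 0.003469.
Total gain g = 0.619359.
A = 1/(1 − 0.619359) = 2.627.

2.627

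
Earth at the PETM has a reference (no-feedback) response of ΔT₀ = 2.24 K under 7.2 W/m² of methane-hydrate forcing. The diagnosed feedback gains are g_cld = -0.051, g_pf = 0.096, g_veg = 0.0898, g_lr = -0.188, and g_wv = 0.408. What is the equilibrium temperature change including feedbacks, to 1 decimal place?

3.5 K

Total gain g = -0.051 + 0.096 + 0.0898 − 0.188 + 0.408 = 0.3548.
Amplification A = 1/(1 − 0.3548) = 1.55.
ΔT = 2.24 × 1.55 = 3.5 K.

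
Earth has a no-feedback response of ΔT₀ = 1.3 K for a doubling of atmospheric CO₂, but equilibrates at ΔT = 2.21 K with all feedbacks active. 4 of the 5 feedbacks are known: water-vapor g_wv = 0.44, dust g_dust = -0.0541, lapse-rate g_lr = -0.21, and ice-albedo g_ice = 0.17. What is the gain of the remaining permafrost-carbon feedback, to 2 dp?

0.07

Amplification A = ΔT/ΔT₀ = 2.21/1.3 = 1.7.
Total gain g = 1 − 1/A = 1 − 1/1.7 = 0.4118.
Known gains sum to 0.44 − 0.0541 − 0.21 + 0.17 = 0.3459.
g_pf = 0.4118 − 0.3459 = 0.07.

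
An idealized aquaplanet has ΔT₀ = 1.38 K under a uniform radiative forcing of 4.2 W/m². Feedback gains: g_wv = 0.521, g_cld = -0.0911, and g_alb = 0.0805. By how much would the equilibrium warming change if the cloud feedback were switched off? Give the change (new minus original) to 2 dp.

0.64 K

Original: g = 0.5104, ΔT = 1.38/(1−0.5104) = 2.8186 K.
Without cloud: g' = 0.6015, ΔT' = 1.38/(1−0.6015) = 3.4630 K.
Change = 3.4630 − 2.8186 = 0.64 K.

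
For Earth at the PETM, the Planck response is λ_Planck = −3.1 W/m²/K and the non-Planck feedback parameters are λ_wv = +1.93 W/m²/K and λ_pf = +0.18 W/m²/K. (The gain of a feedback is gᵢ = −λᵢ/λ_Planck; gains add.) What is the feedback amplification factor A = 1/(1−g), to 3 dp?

3.131

Convert to gains: g_wv = 1.93/3.1 = 0.6226; g_pf = 0.18/3.1 = 0.05806.
Total gain g = 0.68066.
A = 1/(1 − 0.68066) = 3.131.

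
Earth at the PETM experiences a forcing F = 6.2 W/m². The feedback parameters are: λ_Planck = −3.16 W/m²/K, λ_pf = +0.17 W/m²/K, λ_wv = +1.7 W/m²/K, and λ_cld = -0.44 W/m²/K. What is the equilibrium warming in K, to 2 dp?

Net feedback parameter λ = (−3.16) + (+0.17) + (+1.7) + (-0.44) = -1.73 W/m²/K.
ΔT = −F/λ = −6.2/(-1.73) = 3.58 K.

3.58 K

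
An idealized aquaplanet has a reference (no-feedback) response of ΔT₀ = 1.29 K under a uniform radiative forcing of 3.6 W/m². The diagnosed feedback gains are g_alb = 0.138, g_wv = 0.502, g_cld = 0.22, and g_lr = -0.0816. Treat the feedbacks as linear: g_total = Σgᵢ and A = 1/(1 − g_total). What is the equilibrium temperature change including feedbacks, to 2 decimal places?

5.82 K

Total gain g = 0.138 + 0.502 + 0.22 − 0.0816 = 0.7784.
Amplification A = 1/(1 − 0.7784) = 4.513.
ΔT = 1.29 × 4.513 = 5.82 K.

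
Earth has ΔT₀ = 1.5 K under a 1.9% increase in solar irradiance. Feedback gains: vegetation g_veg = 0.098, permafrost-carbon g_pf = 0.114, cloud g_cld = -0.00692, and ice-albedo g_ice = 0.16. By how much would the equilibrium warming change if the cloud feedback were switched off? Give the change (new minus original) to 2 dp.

Original: g = 0.36508, ΔT = 1.5/(1−0.36508) = 2.3625 K.
Without cloud: g' = 0.372, ΔT' = 1.5/(1−0.372) = 2.3885 K.
Change = 2.3885 − 2.3625 = 0.03 K.

0.03 K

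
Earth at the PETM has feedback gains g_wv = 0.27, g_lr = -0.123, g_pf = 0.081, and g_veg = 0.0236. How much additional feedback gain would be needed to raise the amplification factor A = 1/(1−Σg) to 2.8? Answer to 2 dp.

Current total gain = 0.2516.
Target gain for A = 2.8: g* = 1 − 1/2.8 = 0.6429.
Additional gain needed = 0.6429 − 0.2516 = 0.39.

0.39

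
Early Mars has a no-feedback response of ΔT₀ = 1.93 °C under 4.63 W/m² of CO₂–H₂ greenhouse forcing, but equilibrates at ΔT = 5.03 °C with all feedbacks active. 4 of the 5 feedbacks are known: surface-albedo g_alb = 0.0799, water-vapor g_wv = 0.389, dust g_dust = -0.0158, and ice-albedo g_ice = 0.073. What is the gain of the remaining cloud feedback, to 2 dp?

Amplification A = ΔT/ΔT₀ = 5.03/1.93 = 2.606.
Total gain g = 1 − 1/A = 1 − 1/2.606 = 0.6163.
Known gains sum to 0.0799 + 0.389 − 0.0158 + 0.073 = 0.5261.
g_cld = 0.6163 − 0.5261 = 0.09.

0.09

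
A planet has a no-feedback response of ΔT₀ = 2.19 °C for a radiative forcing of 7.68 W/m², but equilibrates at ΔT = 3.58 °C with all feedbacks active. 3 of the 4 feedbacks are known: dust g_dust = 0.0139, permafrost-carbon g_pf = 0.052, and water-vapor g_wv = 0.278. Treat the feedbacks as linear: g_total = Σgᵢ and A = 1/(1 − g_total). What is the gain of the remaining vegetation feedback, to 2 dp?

Amplification A = ΔT/ΔT₀ = 3.58/2.19 = 1.635.
Total gain g = 1 − 1/A = 1 − 1/1.635 = 0.3884.
Known gains sum to 0.0139 + 0.052 + 0.278 = 0.3439.
g_veg = 0.3884 − 0.3439 = 0.04.

0.04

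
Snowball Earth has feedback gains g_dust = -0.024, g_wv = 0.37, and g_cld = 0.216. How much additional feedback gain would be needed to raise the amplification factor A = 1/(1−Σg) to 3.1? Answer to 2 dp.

0.12

Current total gain = 0.562.
Target gain for A = 3.1: g* = 1 − 1/3.1 = 0.6774.
Additional gain needed = 0.6774 − 0.562 = 0.12.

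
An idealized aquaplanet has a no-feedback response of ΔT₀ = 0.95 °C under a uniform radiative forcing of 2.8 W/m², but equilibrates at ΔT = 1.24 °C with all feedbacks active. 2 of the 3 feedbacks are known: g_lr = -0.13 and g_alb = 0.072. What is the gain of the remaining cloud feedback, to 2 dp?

Amplification A = ΔT/ΔT₀ = 1.24/0.95 = 1.305.
Total gain g = 1 − 1/A = 1 − 1/1.305 = 0.2337.
Known gains sum to -0.13 + 0.072 = -0.058.
g_cld = 0.2337 + 0.058 = 0.29.

0.29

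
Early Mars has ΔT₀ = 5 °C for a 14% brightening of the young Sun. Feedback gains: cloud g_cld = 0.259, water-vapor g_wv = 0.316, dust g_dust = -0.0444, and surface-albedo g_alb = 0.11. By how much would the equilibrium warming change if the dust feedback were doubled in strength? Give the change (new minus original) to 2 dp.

Original: g = 0.6406, ΔT = 5/(1−0.6406) = 13.9121 °C.
With doubled dust: g' = 0.5962, ΔT' = 5/(1−0.5962) = 12.3824 °C.
Change = 12.3824 − 13.9121 = -1.53 °C.

-1.53 °C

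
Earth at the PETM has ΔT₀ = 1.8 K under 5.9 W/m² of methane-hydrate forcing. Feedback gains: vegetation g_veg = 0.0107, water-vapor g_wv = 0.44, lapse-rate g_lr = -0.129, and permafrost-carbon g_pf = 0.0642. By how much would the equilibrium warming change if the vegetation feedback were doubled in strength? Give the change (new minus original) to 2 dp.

Original: g = 0.3859, ΔT = 1.8/(1−0.3859) = 2.9311 K.
With doubled vegetation: g' = 0.3966, ΔT' = 1.8/(1−0.3966) = 2.9831 K.
Change = 2.9831 − 2.9311 = 0.05 K.

0.05 K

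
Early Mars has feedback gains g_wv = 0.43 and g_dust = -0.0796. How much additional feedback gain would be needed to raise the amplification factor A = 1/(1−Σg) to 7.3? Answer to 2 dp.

0.51

Current total gain = 0.3504.
Target gain for A = 7.3: g* = 1 − 1/7.3 = 0.863.
Additional gain needed = 0.863 − 0.3504 = 0.51.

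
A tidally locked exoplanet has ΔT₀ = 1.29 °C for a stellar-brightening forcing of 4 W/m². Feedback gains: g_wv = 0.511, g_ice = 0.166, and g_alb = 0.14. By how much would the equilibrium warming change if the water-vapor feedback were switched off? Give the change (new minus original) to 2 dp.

Original: g = 0.817, ΔT = 1.29/(1−0.817) = 7.0492 °C.
Without water-vapor: g' = 0.306, ΔT' = 1.29/(1−0.306) = 1.8588 °C.
Change = 1.8588 − 7.0492 = -5.19 °C.

-5.19 °C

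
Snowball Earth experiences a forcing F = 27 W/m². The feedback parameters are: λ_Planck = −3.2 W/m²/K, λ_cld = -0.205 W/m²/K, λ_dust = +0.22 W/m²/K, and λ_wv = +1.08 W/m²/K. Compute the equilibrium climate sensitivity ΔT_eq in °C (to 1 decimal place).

Net feedback parameter λ = (−3.2) + (-0.205) + (+0.22) + (+1.08) = -2.105 W/m²/K.
ΔT = −F/λ = −27/(-2.105) = 12.8 °C.

12.8 °C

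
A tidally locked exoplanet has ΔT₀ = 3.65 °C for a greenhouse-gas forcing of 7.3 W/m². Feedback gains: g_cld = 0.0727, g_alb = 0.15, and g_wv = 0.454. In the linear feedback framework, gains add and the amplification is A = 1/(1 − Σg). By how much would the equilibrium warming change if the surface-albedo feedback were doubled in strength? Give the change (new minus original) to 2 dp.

Original: g = 0.6767, ΔT = 3.65/(1−0.6767) = 11.2898 °C.
With doubled surface-albedo: g' = 0.8267, ΔT' = 3.65/(1−0.8267) = 21.0617 °C.
Change = 21.0617 − 11.2898 = 9.77 °C.

9.77 °C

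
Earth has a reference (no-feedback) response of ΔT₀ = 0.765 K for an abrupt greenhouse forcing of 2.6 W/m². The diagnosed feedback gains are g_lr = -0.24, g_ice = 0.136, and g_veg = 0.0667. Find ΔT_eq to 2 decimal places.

0.74 K

Total gain g = -0.24 + 0.136 + 0.0667 = -0.0373.
Amplification A = 1/(1 + 0.0373) = 0.964.
ΔT = 0.765 × 0.964 = 0.74 K.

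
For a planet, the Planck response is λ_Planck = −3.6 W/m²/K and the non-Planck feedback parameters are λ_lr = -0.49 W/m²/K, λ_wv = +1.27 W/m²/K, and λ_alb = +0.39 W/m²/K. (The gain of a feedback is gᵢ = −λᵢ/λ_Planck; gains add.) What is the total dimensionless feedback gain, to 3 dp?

Convert to gains: g_lr = -0.49/3.6 = -0.1361; g_wv = 1.27/3.6 = 0.3528; g_alb = 0.39/3.6 = 0.1083.
Total gain g = 0.325.

0.325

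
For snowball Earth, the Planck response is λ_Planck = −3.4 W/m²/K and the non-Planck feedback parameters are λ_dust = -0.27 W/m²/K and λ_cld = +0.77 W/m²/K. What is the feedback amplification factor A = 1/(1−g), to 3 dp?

1.172

Convert to gains: g_dust = -0.27/3.4 = -0.07941; g_cld = 0.77/3.4 = 0.2265.
Total gain g = 0.14709.
A = 1/(1 − 0.14709) = 1.172.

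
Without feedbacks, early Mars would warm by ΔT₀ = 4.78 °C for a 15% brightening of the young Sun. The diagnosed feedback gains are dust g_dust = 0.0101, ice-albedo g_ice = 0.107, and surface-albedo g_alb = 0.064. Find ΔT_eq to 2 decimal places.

5.84 °C

Total gain g = 0.0101 + 0.107 + 0.064 = 0.1811.
Amplification A = 1/(1 − 0.1811) = 1.221.
ΔT = 4.78 × 1.221 = 5.84 °C.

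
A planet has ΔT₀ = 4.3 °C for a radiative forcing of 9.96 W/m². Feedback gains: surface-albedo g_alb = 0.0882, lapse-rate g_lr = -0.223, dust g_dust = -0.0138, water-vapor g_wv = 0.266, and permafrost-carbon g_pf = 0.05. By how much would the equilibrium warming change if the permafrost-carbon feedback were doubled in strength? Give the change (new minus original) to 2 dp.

0.33 °C

Original: g = 0.1674, ΔT = 4.3/(1−0.1674) = 5.1645 °C.
With doubled permafrost-carbon: g' = 0.2174, ΔT' = 4.3/(1−0.2174) = 5.4945 °C.
Change = 5.4945 − 5.1645 = 0.33 °C.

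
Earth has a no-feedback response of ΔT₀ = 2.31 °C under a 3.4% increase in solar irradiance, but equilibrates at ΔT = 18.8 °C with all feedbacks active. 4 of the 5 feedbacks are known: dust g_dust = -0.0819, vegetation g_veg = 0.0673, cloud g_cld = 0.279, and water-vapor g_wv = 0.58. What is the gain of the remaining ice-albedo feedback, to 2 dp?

0.03

Amplification A = ΔT/ΔT₀ = 18.8/2.31 = 8.139.
Total gain g = 1 − 1/A = 1 − 1/8.139 = 0.8771.
Known gains sum to -0.0819 + 0.0673 + 0.279 + 0.58 = 0.8444.
g_ice = 0.8771 − 0.8444 = 0.03.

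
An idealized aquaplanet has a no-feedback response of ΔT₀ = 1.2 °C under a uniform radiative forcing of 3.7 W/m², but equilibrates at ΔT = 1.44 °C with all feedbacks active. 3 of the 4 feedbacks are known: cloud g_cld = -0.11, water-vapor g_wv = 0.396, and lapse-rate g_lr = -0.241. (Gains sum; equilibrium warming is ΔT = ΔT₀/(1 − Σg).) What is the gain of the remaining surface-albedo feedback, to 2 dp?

Amplification A = ΔT/ΔT₀ = 1.44/1.2 = 1.2.
Total gain g = 1 − 1/A = 1 − 1/1.2 = 0.1667.
Known gains sum to -0.11 + 0.396 − 0.241 = 0.045.
g_alb = 0.1667 − 0.045 = 0.12.

0.12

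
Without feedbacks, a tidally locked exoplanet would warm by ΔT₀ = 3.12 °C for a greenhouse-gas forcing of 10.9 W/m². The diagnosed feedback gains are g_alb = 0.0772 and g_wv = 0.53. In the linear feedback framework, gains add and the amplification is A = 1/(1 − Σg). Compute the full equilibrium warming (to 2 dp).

7.94 °C

Total gain g = 0.0772 + 0.53 = 0.6072.
Amplification A = 1/(1 − 0.6072) = 2.546.
ΔT = 3.12 × 2.546 = 7.94 °C.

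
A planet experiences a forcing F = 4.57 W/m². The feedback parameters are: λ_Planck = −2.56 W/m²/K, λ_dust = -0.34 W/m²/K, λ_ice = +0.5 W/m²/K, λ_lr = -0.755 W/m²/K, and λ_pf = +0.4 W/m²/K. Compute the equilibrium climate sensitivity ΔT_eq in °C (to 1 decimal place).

Net feedback parameter λ = (−2.56) + (-0.34) + (+0.5) + (-0.755) + (+0.4) = -2.755 W/m²/K.
ΔT = −F/λ = −4.57/(-2.755) = 1.7 °C.

1.7 °C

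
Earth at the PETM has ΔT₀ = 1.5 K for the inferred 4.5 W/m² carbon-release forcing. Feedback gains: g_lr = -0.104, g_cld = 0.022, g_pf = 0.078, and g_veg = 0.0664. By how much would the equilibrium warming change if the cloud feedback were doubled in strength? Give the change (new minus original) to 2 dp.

0.04 K

Original: g = 0.0624, ΔT = 1.5/(1−0.0624) = 1.5998 K.
With doubled cloud: g' = 0.0844, ΔT' = 1.5/(1−0.0844) = 1.6383 K.
Change = 1.6383 − 1.5998 = 0.04 K.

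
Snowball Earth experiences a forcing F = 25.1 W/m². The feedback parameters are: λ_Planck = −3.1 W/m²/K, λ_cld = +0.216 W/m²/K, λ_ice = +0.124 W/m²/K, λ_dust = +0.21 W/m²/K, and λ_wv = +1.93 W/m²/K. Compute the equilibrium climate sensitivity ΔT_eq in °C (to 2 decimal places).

40.48 °C

Net feedback parameter λ = (−3.1) + (+0.216) + (+0.124) + (+0.21) + (+1.93) = -0.62 W/m²/K.
ΔT = −F/λ = −25.1/(-0.62) = 40.48 °C.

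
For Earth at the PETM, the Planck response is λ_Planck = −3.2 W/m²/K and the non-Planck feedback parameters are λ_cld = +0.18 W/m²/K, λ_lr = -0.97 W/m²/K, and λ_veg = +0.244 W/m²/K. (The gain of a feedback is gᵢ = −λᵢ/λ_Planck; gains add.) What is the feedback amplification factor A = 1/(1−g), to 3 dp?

Convert to gains: g_cld = 0.18/3.2 = 0.05625; g_lr = -0.97/3.2 = -0.3031; g_veg = 0.244/3.2 = 0.07625.
Total gain g = -0.1706.
A = 1/(1 + 0.1706) = 0.854.

0.854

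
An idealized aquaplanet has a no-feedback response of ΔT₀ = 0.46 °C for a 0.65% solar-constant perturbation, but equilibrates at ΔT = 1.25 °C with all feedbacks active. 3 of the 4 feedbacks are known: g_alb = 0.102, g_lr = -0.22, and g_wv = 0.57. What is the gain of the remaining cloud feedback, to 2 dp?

0.18

Amplification A = ΔT/ΔT₀ = 1.25/0.46 = 2.717.
Total gain g = 1 − 1/A = 1 − 1/2.717 = 0.6319.
Known gains sum to 0.102 − 0.22 + 0.57 = 0.452.
g_cld = 0.6319 − 0.452 = 0.18.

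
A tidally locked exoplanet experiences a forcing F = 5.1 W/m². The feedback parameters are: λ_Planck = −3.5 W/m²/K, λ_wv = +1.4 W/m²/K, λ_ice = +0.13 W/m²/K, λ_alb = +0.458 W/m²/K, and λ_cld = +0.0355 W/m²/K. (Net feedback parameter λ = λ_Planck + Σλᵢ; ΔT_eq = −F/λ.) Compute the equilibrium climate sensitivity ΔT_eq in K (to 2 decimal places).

Net feedback parameter λ = (−3.5) + (+1.4) + (+0.13) + (+0.458) + (+0.0355) = -1.4765 W/m²/K.
ΔT = −F/λ = −5.1/(-1.4765) = 3.45 K.

3.45 K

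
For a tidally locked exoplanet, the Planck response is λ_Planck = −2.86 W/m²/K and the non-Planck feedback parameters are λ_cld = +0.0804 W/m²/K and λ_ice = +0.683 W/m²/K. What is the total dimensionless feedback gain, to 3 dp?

0.267

Convert to gains: g_cld = 0.0804/2.86 = 0.02811; g_ice = 0.683/2.86 = 0.2388.
Total gain g = 0.26691.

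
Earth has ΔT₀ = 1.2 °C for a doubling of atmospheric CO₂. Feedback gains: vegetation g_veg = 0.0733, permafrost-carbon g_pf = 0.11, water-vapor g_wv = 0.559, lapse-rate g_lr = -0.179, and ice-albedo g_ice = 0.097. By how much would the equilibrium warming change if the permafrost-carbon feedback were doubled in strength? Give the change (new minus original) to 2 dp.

Original: g = 0.6603, ΔT = 1.2/(1−0.6603) = 3.5325 °C.
With doubled permafrost-carbon: g' = 0.7703, ΔT' = 1.2/(1−0.7703) = 5.2242 °C.
Change = 5.2242 − 3.5325 = 1.69 °C.

1.69 °C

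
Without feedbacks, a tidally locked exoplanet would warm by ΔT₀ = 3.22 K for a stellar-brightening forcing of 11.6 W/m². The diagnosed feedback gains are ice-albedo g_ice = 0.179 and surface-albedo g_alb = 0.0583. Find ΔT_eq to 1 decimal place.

Total gain g = 0.179 + 0.0583 = 0.2373.
Amplification A = 1/(1 − 0.2373) = 1.311.
ΔT = 3.22 × 1.311 = 4.2 K.

4.2 K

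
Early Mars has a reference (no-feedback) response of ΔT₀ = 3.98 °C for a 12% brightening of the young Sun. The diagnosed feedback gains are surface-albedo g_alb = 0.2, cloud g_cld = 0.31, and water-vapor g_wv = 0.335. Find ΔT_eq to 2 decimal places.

Total gain g = 0.2 + 0.31 + 0.335 = 0.845.
Amplification A = 1/(1 − 0.845) = 6.452.
ΔT = 3.98 × 6.452 = 25.68 °C.

25.68 °C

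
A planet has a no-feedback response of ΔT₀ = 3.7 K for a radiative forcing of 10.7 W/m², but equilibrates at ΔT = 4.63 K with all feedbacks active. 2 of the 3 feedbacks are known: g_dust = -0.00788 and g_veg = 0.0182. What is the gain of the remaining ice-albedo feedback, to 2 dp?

0.19

Amplification A = ΔT/ΔT₀ = 4.63/3.7 = 1.251.
Total gain g = 1 − 1/A = 1 − 1/1.251 = 0.2006.
Known gains sum to -0.00788 + 0.0182 = 0.01032.
g_ice = 0.2006 − 0.01032 = 0.19.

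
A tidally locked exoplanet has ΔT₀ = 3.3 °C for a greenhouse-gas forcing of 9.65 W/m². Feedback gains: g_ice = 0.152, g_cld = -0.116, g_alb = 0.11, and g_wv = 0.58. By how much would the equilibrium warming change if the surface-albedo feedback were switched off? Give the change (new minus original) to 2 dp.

Original: g = 0.726, ΔT = 3.3/(1−0.726) = 12.0438 °C.
Without surface-albedo: g' = 0.616, ΔT' = 3.3/(1−0.616) = 8.5938 °C.
Change = 8.5938 − 12.0438 = -3.45 °C.

-3.45 °C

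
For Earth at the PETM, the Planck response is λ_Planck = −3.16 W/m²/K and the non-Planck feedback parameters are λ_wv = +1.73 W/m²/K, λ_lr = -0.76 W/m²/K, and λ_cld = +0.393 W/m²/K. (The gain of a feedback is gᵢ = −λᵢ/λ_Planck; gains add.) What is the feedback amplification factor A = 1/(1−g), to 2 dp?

Convert to gains: g_wv = 1.73/3.16 = 0.5475; g_lr = -0.76/3.16 = -0.2405; g_cld = 0.393/3.16 = 0.1244.
Total gain g = 0.4314.
A = 1/(1 − 0.4314) = 1.76.

1.76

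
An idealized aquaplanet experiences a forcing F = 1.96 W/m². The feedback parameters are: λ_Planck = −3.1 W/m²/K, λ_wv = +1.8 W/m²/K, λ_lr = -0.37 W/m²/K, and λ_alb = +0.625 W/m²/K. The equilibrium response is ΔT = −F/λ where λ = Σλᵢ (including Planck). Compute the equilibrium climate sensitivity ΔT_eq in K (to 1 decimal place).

Net feedback parameter λ = (−3.1) + (+1.8) + (-0.37) + (+0.625) = -1.045 W/m²/K.
ΔT = −F/λ = −1.96/(-1.045) = 1.9 K.

1.9 K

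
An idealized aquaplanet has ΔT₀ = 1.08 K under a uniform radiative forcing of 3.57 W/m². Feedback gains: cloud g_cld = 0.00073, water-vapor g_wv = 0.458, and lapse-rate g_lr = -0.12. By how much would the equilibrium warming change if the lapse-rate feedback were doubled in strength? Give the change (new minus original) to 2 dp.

-0.25 K

Original: g = 0.33873, ΔT = 1.08/(1−0.33873) = 1.6332 K.
With doubled lapse-rate: g' = 0.21873, ΔT' = 1.08/(1−0.21873) = 1.3824 K.
Change = 1.3824 − 1.6332 = -0.25 K.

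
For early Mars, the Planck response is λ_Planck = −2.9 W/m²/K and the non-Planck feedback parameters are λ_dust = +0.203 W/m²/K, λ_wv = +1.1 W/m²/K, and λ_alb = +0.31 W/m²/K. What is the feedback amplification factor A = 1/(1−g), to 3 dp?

2.253

Convert to gains: g_dust = 0.203/2.9 = 0.07; g_wv = 1.1/2.9 = 0.3793; g_alb = 0.31/2.9 = 0.1069.
Total gain g = 0.5562.
A = 1/(1 − 0.5562) = 2.253.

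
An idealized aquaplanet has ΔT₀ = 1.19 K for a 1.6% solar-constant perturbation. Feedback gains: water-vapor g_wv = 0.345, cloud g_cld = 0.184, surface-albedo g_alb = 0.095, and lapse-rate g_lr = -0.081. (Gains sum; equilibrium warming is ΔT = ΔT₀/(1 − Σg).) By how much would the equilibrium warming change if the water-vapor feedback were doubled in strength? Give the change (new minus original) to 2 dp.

Original: g = 0.543, ΔT = 1.19/(1−0.543) = 2.6039 K.
With doubled water-vapor: g' = 0.888, ΔT' = 1.19/(1−0.888) = 10.6250 K.
Change = 10.6250 − 2.6039 = 8.02 K.

8.02 K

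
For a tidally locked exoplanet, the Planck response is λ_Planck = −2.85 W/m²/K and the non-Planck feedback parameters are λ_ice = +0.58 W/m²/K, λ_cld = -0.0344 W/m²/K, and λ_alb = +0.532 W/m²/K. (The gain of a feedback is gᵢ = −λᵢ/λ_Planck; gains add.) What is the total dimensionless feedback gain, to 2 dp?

0.38

Convert to gains: g_ice = 0.58/2.85 = 0.2035; g_cld = -0.0344/2.85 = -0.01207; g_alb = 0.532/2.85 = 0.1867.
Total gain g = 0.37813.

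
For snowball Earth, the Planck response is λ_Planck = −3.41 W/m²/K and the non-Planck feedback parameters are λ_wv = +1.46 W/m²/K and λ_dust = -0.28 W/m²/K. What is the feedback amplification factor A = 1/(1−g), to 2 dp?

Convert to gains: g_wv = 1.46/3.41 = 0.4282; g_dust = -0.28/3.41 = -0.08211.
Total gain g = 0.34609.
A = 1/(1 − 0.34609) = 1.53.

1.53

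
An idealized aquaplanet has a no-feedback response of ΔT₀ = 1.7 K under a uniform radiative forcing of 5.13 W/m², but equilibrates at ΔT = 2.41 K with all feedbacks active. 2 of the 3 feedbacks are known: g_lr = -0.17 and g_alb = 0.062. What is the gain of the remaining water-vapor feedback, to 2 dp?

0.40

Amplification A = ΔT/ΔT₀ = 2.41/1.7 = 1.418.
Total gain g = 1 − 1/A = 1 − 1/1.418 = 0.2948.
Known gains sum to -0.17 + 0.062 = -0.108.
g_wv = 0.2948 + 0.108 = 0.40.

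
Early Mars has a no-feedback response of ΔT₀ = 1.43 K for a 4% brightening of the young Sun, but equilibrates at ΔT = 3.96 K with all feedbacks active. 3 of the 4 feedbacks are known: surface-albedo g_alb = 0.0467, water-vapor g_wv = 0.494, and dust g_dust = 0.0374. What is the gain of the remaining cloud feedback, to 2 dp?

0.06

Amplification A = ΔT/ΔT₀ = 3.96/1.43 = 2.769.
Total gain g = 1 − 1/A = 1 − 1/2.769 = 0.6389.
Known gains sum to 0.0467 + 0.494 + 0.0374 = 0.5781.
g_cld = 0.6389 − 0.5781 = 0.06.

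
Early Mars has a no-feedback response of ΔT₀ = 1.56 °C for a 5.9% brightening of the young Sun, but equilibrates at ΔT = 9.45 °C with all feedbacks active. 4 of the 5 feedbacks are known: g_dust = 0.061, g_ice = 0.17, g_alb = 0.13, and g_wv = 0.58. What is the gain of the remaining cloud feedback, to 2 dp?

Amplification A = ΔT/ΔT₀ = 9.45/1.56 = 6.058.
Total gain g = 1 − 1/A = 1 − 1/6.058 = 0.8349.
Known gains sum to 0.061 + 0.17 + 0.13 + 0.58 = 0.941.
g_cld = 0.8349 − 0.941 = -0.11.

-0.11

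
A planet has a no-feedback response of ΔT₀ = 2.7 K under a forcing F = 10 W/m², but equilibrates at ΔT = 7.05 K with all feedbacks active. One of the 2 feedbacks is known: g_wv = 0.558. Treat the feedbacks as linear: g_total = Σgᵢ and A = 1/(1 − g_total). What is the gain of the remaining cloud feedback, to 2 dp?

Amplification A = ΔT/ΔT₀ = 7.05/2.7 = 2.611.
Total gain g = 1 − 1/A = 1 − 1/2.611 = 0.617.
The known gain is 0.558.
g_cld = 0.617 − 0.558 = 0.06.

0.06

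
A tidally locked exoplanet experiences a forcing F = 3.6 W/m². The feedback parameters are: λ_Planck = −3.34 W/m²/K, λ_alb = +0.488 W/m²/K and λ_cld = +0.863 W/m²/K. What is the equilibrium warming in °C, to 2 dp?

1.81 °C

Net feedback parameter λ = (−3.34) + (+0.488) + (+0.863) = -1.989 W/m²/K.
ΔT = −F/λ = −3.6/(-1.989) = 1.81 °C.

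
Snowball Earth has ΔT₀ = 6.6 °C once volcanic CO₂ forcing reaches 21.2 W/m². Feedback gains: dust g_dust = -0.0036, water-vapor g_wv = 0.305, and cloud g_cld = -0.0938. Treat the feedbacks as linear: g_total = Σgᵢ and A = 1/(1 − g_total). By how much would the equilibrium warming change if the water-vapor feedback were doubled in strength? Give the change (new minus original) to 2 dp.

5.21 °C

Original: g = 0.2076, ΔT = 6.6/(1−0.2076) = 8.3291 °C.
With doubled water-vapor: g' = 0.5126, ΔT' = 6.6/(1−0.5126) = 13.5412 °C.
Change = 13.5412 − 8.3291 = 5.21 °C.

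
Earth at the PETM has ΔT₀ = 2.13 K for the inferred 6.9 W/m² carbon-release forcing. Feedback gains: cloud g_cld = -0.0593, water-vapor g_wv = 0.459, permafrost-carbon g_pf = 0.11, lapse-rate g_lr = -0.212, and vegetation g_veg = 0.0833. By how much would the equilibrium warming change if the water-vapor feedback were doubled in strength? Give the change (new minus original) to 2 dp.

Original: g = 0.381, ΔT = 2.13/(1−0.381) = 3.4410 K.
With doubled water-vapor: g' = 0.84, ΔT' = 2.13/(1−0.84) = 13.3125 K.
Change = 13.3125 − 3.4410 = 9.87 K.

9.87 K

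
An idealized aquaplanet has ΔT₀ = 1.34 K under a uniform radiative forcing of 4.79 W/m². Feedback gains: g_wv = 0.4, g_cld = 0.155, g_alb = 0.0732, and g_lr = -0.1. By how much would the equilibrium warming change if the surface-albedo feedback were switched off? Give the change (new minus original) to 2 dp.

Original: g = 0.5282, ΔT = 1.34/(1−0.5282) = 2.8402 K.
Without surface-albedo: g' = 0.455, ΔT' = 1.34/(1−0.455) = 2.4587 K.
Change = 2.4587 − 2.8402 = -0.38 K.

-0.38 K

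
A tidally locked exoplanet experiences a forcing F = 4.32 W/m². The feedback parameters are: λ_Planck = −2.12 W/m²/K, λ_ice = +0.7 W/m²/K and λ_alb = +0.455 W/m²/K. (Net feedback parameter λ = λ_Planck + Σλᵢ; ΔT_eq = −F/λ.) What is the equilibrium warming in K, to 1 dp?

Net feedback parameter λ = (−2.12) + (+0.7) + (+0.455) = -0.965 W/m²/K.
ΔT = −F/λ = −4.32/(-0.965) = 4.5 K.

4.5 K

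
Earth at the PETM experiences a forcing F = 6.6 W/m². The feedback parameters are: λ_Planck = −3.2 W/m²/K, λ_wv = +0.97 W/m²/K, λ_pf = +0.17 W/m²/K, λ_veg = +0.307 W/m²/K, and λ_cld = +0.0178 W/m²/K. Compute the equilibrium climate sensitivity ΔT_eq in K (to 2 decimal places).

3.80 K

Net feedback parameter λ = (−3.2) + (+0.97) + (+0.17) + (+0.307) + (+0.0178) = -1.7352 W/m²/K.
ΔT = −F/λ = −6.6/(-1.7352) = 3.80 K.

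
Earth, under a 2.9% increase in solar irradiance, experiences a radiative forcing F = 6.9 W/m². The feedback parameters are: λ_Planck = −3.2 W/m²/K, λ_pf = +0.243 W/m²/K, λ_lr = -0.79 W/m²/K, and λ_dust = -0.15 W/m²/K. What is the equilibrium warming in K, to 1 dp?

1.8 K

Net feedback parameter λ = (−3.2) + (+0.243) + (-0.79) + (-0.15) = -3.897 W/m²/K.
ΔT = −F/λ = −6.9/(-3.897) = 1.8 K.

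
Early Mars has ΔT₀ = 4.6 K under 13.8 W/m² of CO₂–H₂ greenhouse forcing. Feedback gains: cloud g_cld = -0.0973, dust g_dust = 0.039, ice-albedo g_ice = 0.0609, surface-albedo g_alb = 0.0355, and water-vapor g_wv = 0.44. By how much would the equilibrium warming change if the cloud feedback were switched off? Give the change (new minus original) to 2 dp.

2.02 K

Original: g = 0.4781, ΔT = 4.6/(1−0.4781) = 8.8139 K.
Without cloud: g' = 0.5754, ΔT' = 4.6/(1−0.5754) = 10.8337 K.
Change = 10.8337 − 8.8139 = 2.02 K.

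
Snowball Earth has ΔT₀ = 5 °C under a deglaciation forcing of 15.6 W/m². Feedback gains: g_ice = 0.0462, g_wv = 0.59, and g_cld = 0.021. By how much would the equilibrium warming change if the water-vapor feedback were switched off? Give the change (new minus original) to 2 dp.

-9.23 °C

Original: g = 0.6572, ΔT = 5/(1−0.6572) = 14.5858 °C.
Without water-vapor: g' = 0.0672, ΔT' = 5/(1−0.0672) = 5.3602 °C.
Change = 5.3602 − 14.5858 = -9.23 °C.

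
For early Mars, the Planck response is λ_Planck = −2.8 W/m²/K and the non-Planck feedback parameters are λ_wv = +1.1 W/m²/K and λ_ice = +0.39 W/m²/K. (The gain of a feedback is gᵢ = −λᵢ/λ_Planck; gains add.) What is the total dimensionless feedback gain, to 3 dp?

0.532

Convert to gains: g_wv = 1.1/2.8 = 0.3929; g_ice = 0.39/2.8 = 0.1393.
Total gain g = 0.5322.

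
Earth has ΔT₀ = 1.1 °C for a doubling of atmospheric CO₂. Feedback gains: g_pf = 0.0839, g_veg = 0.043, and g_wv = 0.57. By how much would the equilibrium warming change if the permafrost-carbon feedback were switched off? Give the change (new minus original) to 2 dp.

Original: g = 0.6969, ΔT = 1.1/(1−0.6969) = 3.6292 °C.
Without permafrost-carbon: g' = 0.613, ΔT' = 1.1/(1−0.613) = 2.8424 °C.
Change = 2.8424 − 3.6292 = -0.79 °C.

-0.79 °C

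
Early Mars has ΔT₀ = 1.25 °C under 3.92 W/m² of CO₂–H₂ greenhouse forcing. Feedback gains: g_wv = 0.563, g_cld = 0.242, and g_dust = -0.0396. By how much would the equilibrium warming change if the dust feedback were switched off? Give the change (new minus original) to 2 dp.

1.08 °C

Original: g = 0.7654, ΔT = 1.25/(1−0.7654) = 5.3282 °C.
Without dust: g' = 0.805, ΔT' = 1.25/(1−0.805) = 6.4103 °C.
Change = 6.4103 − 5.3282 = 1.08 °C.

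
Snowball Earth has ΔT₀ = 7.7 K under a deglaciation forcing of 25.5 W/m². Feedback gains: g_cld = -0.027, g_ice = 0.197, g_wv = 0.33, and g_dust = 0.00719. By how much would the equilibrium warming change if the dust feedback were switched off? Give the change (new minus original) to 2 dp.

-0.22 K

Original: g = 0.50719, ΔT = 7.7/(1−0.50719) = 15.6247 K.
Without dust: g' = 0.5, ΔT' = 7.7/(1−0.5) = 15.4000 K.
Change = 15.4000 − 15.6247 = -0.22 K.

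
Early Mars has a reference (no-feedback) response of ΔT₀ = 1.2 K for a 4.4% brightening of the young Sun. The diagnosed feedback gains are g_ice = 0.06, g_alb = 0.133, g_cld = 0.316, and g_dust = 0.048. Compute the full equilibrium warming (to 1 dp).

Total gain g = 0.06 + 0.133 + 0.316 + 0.048 = 0.557.
Amplification A = 1/(1 − 0.557) = 2.257.
ΔT = 1.2 × 2.257 = 2.7 K.

2.7 K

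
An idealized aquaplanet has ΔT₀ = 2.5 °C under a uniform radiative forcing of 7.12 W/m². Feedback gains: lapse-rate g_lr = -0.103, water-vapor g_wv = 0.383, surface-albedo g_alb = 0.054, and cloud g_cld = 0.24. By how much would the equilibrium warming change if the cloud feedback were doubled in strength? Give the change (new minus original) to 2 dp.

Original: g = 0.574, ΔT = 2.5/(1−0.574) = 5.8685 °C.
With doubled cloud: g' = 0.814, ΔT' = 2.5/(1−0.814) = 13.4409 °C.
Change = 13.4409 − 5.8685 = 7.57 °C.

7.57 °C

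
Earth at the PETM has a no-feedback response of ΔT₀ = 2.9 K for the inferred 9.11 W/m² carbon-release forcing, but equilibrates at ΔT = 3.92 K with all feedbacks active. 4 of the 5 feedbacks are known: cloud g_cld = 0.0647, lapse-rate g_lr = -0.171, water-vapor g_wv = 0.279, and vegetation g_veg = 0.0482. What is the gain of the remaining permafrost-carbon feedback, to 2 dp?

0.04

Amplification A = ΔT/ΔT₀ = 3.92/2.9 = 1.352.
Total gain g = 1 − 1/A = 1 − 1/1.352 = 0.2604.
Known gains sum to 0.0647 − 0.171 + 0.279 + 0.0482 = 0.2209.
g_pf = 0.2604 − 0.2209 = 0.04.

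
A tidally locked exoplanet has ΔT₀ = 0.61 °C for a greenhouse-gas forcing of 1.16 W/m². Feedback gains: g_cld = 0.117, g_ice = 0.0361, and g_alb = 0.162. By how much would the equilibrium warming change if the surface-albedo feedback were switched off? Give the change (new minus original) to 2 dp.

Original: g = 0.3151, ΔT = 0.61/(1−0.3151) = 0.8906 °C.
Without surface-albedo: g' = 0.1531, ΔT' = 0.61/(1−0.1531) = 0.7203 °C.
Change = 0.7203 − 0.8906 = -0.17 °C.

-0.17 °C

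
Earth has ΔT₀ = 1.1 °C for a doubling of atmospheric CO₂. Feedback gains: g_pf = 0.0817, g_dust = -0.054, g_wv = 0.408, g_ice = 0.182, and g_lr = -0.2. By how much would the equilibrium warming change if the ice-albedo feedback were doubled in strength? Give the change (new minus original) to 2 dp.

0.86 °C

Original: g = 0.4177, ΔT = 1.1/(1−0.4177) = 1.8891 °C.
With doubled ice-albedo: g' = 0.5997, ΔT' = 1.1/(1−0.5997) = 2.7479 °C.
Change = 2.7479 − 1.8891 = 0.86 °C.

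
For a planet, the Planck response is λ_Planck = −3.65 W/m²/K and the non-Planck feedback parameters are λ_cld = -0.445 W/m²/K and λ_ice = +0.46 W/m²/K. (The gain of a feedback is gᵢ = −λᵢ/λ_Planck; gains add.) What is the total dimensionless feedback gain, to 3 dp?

0.004

Convert to gains: g_cld = -0.445/3.65 = -0.1219; g_ice = 0.46/3.65 = 0.126.
Total gain g = 0.0041.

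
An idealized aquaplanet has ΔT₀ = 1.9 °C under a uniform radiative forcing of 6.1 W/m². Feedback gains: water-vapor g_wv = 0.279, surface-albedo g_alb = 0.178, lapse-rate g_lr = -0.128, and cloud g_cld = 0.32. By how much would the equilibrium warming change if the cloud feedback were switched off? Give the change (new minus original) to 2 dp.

Original: g = 0.649, ΔT = 1.9/(1−0.649) = 5.4131 °C.
Without cloud: g' = 0.329, ΔT' = 1.9/(1−0.329) = 2.8316 °C.
Change = 2.8316 − 5.4131 = -2.58 °C.

-2.58 °C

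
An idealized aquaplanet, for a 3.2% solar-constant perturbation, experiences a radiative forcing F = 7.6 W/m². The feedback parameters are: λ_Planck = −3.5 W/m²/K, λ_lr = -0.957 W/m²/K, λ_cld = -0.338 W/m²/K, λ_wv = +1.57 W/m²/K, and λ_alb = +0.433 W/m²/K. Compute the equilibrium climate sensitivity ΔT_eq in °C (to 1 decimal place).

Net feedback parameter λ = (−3.5) + (-0.957) + (-0.338) + (+1.57) + (+0.433) = -2.792 W/m²/K.
ΔT = −F/λ = −7.6/(-2.792) = 2.7 °C.

2.7 °C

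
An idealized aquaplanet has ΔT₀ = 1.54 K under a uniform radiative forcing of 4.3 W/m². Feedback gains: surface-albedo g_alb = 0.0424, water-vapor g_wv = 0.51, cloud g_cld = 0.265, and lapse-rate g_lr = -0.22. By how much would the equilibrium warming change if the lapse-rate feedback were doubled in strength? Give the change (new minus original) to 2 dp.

Original: g = 0.5974, ΔT = 1.54/(1−0.5974) = 3.8251 K.
With doubled lapse-rate: g' = 0.3774, ΔT' = 1.54/(1−0.3774) = 2.4735 K.
Change = 2.4735 − 3.8251 = -1.35 K.

-1.35 K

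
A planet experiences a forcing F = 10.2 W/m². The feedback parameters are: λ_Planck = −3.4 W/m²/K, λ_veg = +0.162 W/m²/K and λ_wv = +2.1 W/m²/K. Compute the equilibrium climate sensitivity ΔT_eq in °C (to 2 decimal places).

Net feedback parameter λ = (−3.4) + (+0.162) + (+2.1) = -1.138 W/m²/K.
ΔT = −F/λ = −10.2/(-1.138) = 8.96 °C.

8.96 °C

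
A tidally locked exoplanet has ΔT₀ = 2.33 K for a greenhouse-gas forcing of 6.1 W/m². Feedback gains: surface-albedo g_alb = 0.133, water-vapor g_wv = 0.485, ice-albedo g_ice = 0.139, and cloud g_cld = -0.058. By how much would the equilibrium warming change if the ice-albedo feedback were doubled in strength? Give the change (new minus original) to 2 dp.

Original: g = 0.699, ΔT = 2.33/(1−0.699) = 7.7409 K.
With doubled ice-albedo: g' = 0.838, ΔT' = 2.33/(1−0.838) = 14.3827 K.
Change = 14.3827 − 7.7409 = 6.64 K.

6.64 K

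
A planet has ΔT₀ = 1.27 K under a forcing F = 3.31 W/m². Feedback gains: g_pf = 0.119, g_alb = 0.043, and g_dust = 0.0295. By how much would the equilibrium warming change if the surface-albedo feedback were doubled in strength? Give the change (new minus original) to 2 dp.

Original: g = 0.1915, ΔT = 1.27/(1−0.1915) = 1.5708 K.
With doubled surface-albedo: g' = 0.2345, ΔT' = 1.27/(1−0.2345) = 1.6590 K.
Change = 1.6590 − 1.5708 = 0.09 K.

0.09 K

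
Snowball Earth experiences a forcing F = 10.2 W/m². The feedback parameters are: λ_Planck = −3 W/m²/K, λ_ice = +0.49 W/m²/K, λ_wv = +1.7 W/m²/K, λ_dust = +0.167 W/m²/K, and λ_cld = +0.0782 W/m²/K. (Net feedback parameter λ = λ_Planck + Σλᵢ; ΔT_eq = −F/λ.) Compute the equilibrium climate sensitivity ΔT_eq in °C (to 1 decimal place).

18.1 °C

Net feedback parameter λ = (−3) + (+0.49) + (+1.7) + (+0.167) + (+0.0782) = -0.5648 W/m²/K.
ΔT = −F/λ = −10.2/(-0.5648) = 18.1 °C.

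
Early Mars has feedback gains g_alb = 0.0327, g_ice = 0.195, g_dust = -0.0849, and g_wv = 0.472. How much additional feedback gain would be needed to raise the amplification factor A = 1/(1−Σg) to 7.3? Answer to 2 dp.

Current total gain = 0.6148.
Target gain for A = 7.3: g* = 1 − 1/7.3 = 0.863.
Additional gain needed = 0.863 − 0.6148 = 0.25.

0.25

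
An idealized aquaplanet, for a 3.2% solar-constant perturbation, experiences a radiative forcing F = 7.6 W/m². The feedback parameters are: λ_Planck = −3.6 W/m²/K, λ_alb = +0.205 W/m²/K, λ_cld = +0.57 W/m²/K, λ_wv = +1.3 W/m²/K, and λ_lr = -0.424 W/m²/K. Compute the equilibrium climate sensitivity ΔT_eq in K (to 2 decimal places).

Net feedback parameter λ = (−3.6) + (+0.205) + (+0.57) + (+1.3) + (-0.424) = -1.949 W/m²/K.
ΔT = −F/λ = −7.6/(-1.949) = 3.90 K.

3.90 K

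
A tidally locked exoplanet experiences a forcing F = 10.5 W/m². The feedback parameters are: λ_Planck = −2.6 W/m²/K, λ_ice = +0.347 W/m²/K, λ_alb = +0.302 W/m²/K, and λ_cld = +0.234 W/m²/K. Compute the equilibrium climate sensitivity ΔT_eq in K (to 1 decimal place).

Net feedback parameter λ = (−2.6) + (+0.347) + (+0.302) + (+0.234) = -1.717 W/m²/K.
ΔT = −F/λ = −10.5/(-1.717) = 6.1 K.

6.1 K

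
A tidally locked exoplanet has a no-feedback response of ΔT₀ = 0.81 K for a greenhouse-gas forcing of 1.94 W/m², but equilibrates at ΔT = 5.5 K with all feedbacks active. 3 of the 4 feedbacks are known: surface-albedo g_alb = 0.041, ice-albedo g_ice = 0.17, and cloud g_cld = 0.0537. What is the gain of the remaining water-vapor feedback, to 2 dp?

0.59

Amplification A = ΔT/ΔT₀ = 5.5/0.81 = 6.79.
Total gain g = 1 − 1/A = 1 − 1/6.79 = 0.8527.
Known gains sum to 0.041 + 0.17 + 0.0537 = 0.2647.
g_wv = 0.8527 − 0.2647 = 0.59.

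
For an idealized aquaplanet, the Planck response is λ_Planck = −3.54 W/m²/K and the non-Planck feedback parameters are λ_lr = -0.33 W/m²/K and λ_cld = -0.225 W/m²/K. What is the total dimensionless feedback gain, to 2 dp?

Convert to gains: g_lr = -0.33/3.54 = -0.09322; g_cld = -0.225/3.54 = -0.06356.
Total gain g = -0.15678.

-0.16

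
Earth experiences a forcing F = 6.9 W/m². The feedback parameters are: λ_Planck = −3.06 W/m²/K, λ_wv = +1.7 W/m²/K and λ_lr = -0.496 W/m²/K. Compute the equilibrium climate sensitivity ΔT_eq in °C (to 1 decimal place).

3.7 °C

Net feedback parameter λ = (−3.06) + (+1.7) + (-0.496) = -1.856 W/m²/K.
ΔT = −F/λ = −6.9/(-1.856) = 3.7 °C.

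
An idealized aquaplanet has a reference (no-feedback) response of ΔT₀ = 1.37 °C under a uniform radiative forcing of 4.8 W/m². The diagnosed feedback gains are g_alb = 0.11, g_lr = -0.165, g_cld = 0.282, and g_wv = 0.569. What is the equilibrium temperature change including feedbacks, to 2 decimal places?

6.72 °C

Total gain g = 0.11 − 0.165 + 0.282 + 0.569 = 0.796.
Amplification A = 1/(1 − 0.796) = 4.902.
ΔT = 1.37 × 4.902 = 6.72 °C.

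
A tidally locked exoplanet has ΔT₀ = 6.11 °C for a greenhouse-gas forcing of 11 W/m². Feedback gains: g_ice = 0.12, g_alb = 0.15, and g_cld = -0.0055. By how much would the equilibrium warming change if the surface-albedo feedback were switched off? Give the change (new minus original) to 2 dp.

-1.41 °C

Original: g = 0.2645, ΔT = 6.11/(1−0.2645) = 8.3073 °C.
Without surface-albedo: g' = 0.1145, ΔT' = 6.11/(1−0.1145) = 6.9001 °C.
Change = 6.9001 − 8.3073 = -1.41 °C.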